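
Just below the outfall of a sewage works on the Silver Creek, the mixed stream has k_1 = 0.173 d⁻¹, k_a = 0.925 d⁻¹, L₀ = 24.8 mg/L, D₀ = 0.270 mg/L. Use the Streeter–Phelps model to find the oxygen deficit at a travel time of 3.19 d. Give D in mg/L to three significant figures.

k_1 L₀/(k_a−k_1) = 0.173×24.8/(0.925−0.173) = 4.290/0.7520 = 5.705 mg/L.
e^(−k_1 t) = e^(−0.173×3.190) = 0.5759; e^(−k_a t) = e^(−0.925×3.190) = 0.05230.
D = 5.705 × (0.5759 − 0.05230) + 0.270 × 0.05230 = 2.987 + 0.01412 = 3.001 mg/L.

D ≈ 3.00 mg/L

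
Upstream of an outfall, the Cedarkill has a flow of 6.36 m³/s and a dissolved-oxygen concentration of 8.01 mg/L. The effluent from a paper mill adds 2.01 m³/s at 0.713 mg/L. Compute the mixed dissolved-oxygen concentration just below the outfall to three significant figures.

6.26 mg/L

Flow-weighted mixing: C = (Q_r C_r + Q_w C_w)/(Q_r + Q_w)
= (6.36×8.01 + 2.01×0.713)/(6.36 + 2.01) = 52.38/8.370 = 6.258 mg/L.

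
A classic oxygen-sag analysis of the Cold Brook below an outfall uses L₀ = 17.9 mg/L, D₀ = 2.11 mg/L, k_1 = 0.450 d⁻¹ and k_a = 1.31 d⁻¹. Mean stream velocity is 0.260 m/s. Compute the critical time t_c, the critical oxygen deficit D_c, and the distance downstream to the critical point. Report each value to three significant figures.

t_c = [1/(k_a−k_1)] ln[(k_a/k_1)(1 − D₀(k_a−k_1)/(k_1 L₀))]
= [1/(1.31−0.450)] ln[(1.31/0.450)(1 − 2.11×0.8600/(0.450×17.9))]
= (1/0.8600) ln[2.911 × 0.7747] = 1.163 × ln(2.255) = 1.163 × 0.8133 = 0.9457 d.
D_c = (k_1/k_a) L₀ e^(−k_1 t_c) = (0.450/1.31) × 17.9 × e^(−0.450×0.9457) = 0.3435 × 17.9 × 0.6534 = 4.018 mg/L.
x_c = v t_c = 0.260 m/s × 0.9457 d × 86400 s/d = 21240 m ≈ 21.2 km.

t_c ≈ 0.946 d; D_c ≈ 4.02 mg/L; x_c ≈ 21.2 km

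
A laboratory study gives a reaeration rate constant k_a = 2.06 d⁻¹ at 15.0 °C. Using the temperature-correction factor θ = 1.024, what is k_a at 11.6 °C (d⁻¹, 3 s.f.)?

k_a ≈ 1.90 d⁻¹

k_a(T₂) = k_a(T₁) · θ^(T₂−T₁) = 2.06 × 1.024^(11.6−15.0)
= 2.06 × 1.024^-3.40 = 2.06 × 0.9225 = 1.900 d⁻¹.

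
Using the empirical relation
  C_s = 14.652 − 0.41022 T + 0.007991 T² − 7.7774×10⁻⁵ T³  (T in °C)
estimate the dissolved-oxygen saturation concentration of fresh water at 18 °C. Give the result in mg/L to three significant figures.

C_s = 14.652 − 0.41022×18 + 0.007991×18² − 7.7774×10⁻⁵×18³ = 9.404 mg/L.

C_s ≈ 9.40 mg/L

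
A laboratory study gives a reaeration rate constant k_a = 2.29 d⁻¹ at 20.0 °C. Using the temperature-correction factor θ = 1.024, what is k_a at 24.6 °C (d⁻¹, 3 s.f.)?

k_a ≈ 2.55 d⁻¹

k_a(T₂) = k_a(T₁) · θ^(T₂−T₁) = 2.29 × 1.024^(24.6−20.0)
= 2.29 × 1.024^4.60 = 2.29 × 1.115 = 2.554 d⁻¹.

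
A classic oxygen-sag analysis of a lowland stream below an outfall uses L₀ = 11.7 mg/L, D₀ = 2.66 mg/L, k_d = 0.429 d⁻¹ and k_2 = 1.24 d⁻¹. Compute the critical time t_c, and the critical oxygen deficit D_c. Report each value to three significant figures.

With k_2/k_d = 2.890 and 1 − D₀(k_2−k_d)/(k_d L₀) = 0.5702,
t_c = ln(2.890 × 0.5702) / (1.24 − 0.429) = ln(1.648) / 0.8110 = 0.4997/0.8110 = 0.6161 d.
D_c = (k_d/k_2) L₀ e^(−k_d t_c) = (0.429/1.24) × 11.7 × e^(−0.429×0.6161) = 0.3460 × 11.7 × 0.7677 = 3.108 mg/L.

t_c ≈ 0.616 d; D_c ≈ 3.11 mg/L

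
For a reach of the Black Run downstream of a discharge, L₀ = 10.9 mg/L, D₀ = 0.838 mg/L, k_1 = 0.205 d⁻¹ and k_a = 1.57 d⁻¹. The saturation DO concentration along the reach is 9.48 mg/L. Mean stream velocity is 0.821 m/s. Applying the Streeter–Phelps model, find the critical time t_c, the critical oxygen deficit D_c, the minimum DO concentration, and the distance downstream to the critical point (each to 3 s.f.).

t_c ≈ 0.966 d; D_c ≈ 1.17 mg/L; min DO ≈ 8.31 mg/L; x_c ≈ 68.5 km

t_c = [1/(k_a−k_1)] ln[(k_a/k_1)(1 − D₀(k_a−k_1)/(k_1 L₀))]
= [1/(1.57−0.205)] ln[(1.57/0.205)(1 − 0.838×1.365/(0.205×10.9))]
= (1/1.365) ln[7.659 × 0.4881] = 0.7326 × ln(3.738) = 0.7326 × 1.319 = 0.9660 d.
D_c = (k_1/k_a) L₀ e^(−k_1 t_c) = (0.205/1.57) × 10.9 × e^(−0.205×0.9660) = 0.1306 × 10.9 × 0.8203 = 1.168 mg/L.
Minimum DO = C_s − D_c = 9.48 − 1.168 = 8.312 mg/L.
x_c = v t_c = 0.821 m/s × 0.9660 d × 86400 s/d = 68520 m ≈ 68.5 km.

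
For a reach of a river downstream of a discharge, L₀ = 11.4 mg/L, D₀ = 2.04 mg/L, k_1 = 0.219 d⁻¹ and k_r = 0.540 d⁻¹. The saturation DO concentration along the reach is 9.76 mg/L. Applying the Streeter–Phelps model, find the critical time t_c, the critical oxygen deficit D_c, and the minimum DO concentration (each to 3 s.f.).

At the critical point dD/dt = 0, so k_1 L₀ e^(−k_1 t) = k_r D. Substituting D(t) from the Streeter–Phelps equation and solving for t gives
t_c = ln[(k_r/k_1)(1 − D₀(k_r−k_1)/(k_1 L₀))] / (k_r−k_1).
Here k_r−k_1 = 0.3210 d⁻¹ and 1 − D₀(k_r−k_1)/(k_1 L₀) = 1 − 2.04×0.3210/(0.219×11.4) = 0.7377, so
t_c = ln(2.466 × 0.7377) / 0.3210 = 0.5983 / 0.3210 = 1.864 d.
L(t_c) = L₀ e^(−k_1 t_c) = 11.4 × 0.6649 = 7.579 mg/L, and at the critical point k_r D_c = k_1 L, so D_c = (0.219/0.540) × 7.579 = 3.074 mg/L.
Minimum DO = C_s − D_c = 9.76 − 3.074 = 6.686 mg/L.

t_c ≈ 1.86 d; D_c ≈ 3.07 mg/L; min DO ≈ 6.69 mg/L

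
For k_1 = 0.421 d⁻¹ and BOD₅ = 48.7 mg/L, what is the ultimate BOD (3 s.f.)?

BOD₅ = L₀(1 − e^(−5k_1)) ⇒ L₀ = BOD₅ / (1 − e^(−5×0.421))
= 48.7 / (1 − 0.1218) = 48.7 / 0.8782 = 55.46 mg/L.

L₀ ≈ 55.5 mg/L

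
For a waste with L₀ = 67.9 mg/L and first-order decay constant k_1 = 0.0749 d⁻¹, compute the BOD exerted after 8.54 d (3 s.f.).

y_t = L₀(1 − e^(−k_1 t)) = 67.9 × (1 − e^(−0.0749×8.54))
= 67.9 × (1 − 0.5275) = 67.9 × 0.4725 = 32.08 mg/L.

y ≈ 32.1 mg/L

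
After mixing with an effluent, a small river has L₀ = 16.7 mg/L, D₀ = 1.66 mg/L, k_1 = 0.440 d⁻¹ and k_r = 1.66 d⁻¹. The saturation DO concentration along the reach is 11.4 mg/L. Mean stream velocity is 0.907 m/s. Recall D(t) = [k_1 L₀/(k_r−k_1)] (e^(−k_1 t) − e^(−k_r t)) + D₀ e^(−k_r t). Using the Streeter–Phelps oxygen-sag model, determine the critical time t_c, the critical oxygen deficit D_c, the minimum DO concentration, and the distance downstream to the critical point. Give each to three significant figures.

t_c ≈ 0.824 d; D_c ≈ 3.08 mg/L; min DO ≈ 8.32 mg/L; x_c ≈ 64.6 km

t_c = [1/(k_r−k_1)] ln[(k_r/k_1)(1 − D₀(k_r−k_1)/(k_1 L₀))]
= [1/(1.66−0.440)] ln[(1.66/0.440)(1 − 1.66×1.220/(0.440×16.7))]
= (1/1.220) ln[3.773 × 0.7244] = 0.8197 × ln(2.733) = 0.8197 × 1.005 = 0.8241 d.
L(t_c) = L₀ e^(−k_1 t_c) = 16.7 × 0.6959 = 11.62 mg/L, and at the critical point k_r D_c = k_1 L, so D_c = (0.440/1.66) × 11.62 = 3.080 mg/L.
Minimum DO = C_s − D_c = 11.4 − 3.080 = 8.320 mg/L.
x_c = v t_c = 0.907 m/s × 0.8241 d × 86400 s/d = 64580 m ≈ 64.6 km.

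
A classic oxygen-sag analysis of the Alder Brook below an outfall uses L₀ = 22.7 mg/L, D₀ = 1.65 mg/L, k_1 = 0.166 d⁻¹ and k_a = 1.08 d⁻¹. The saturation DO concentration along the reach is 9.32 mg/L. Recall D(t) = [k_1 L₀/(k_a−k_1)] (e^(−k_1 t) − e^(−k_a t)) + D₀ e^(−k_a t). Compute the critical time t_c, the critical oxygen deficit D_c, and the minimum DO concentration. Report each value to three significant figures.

At the critical point dD/dt = 0, so k_1 L₀ e^(−k_1 t) = k_a D. Substituting D(t) from the Streeter–Phelps equation and solving for t gives
t_c = ln[(k_a/k_1)(1 − D₀(k_a−k_1)/(k_1 L₀))] / (k_a−k_1).
Here k_a−k_1 = 0.9140 d⁻¹ and 1 − D₀(k_a−k_1)/(k_1 L₀) = 1 − 1.65×0.9140/(0.166×22.7) = 0.5998, so
t_c = ln(6.506 × 0.5998) / 0.9140 = 1.362 / 0.9140 = 1.490 d.
D_c = (k_1/k_a) L₀ e^(−k_1 t_c) = (0.166/1.08) × 22.7 × e^(−0.166×1.490) = 0.1537 × 22.7 × 0.7809 = 2.725 mg/L.
Minimum DO = C_s − D_c = 9.32 − 2.725 = 6.595 mg/L.

t_c ≈ 1.49 d; D_c ≈ 2.72 mg/L; min DO ≈ 6.60 mg/L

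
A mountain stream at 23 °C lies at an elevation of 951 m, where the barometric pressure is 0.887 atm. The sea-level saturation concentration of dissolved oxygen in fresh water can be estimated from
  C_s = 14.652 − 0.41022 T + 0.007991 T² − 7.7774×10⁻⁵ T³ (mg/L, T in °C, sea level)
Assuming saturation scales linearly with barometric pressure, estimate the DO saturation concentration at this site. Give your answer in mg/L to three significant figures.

C_s ≈ 7.54 mg/L

At sea level: C_s = 14.652 − 0.41022×23 + 0.007991×23² − 7.7774×10⁻⁵×23³ = 8.498 mg/L.
Pressure correction: C_s' = 8.498 × 0.887 = 7.538 mg/L.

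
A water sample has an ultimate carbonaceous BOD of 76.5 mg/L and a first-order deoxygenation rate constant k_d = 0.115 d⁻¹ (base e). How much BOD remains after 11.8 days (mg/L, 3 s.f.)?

L_t = L₀ e^(−k_d t) = 76.5 × e^(−0.115×11.8) = 76.5 × 0.2574 = 19.69 mg/L.

L ≈ 19.7 mg/L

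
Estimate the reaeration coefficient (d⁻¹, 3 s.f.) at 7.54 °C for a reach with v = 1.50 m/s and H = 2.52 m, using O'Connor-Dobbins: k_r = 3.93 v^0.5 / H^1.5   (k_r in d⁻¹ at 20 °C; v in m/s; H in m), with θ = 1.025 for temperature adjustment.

k_r(20) = 3.93 × 1.50^0.5 / 2.52^1.5 = 3.93 × 1.225 / 4.000 = 1.203 d⁻¹.
k_r(7.54) = 1.203 × 1.025^(7.54−20) = 1.203 × 0.7352 = 0.8845 d⁻¹.

k_r ≈ 0.885 d⁻¹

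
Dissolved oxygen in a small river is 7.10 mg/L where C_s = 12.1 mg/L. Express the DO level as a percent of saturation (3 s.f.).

58.7 % saturation

% saturation = C/C_s × 100 = 7.10/12.1 × 100 = 58.7 %.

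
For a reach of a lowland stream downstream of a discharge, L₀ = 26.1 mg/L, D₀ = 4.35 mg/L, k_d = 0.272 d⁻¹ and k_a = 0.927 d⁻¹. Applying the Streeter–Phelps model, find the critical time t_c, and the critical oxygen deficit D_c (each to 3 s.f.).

t_c ≈ 1.09 d; D_c ≈ 5.70 mg/L

t_c = [1/(k_a−k_d)] ln[(k_a/k_d)(1 − D₀(k_a−k_d)/(k_d L₀))]
= [1/(0.927−0.272)] ln[(0.927/0.272)(1 − 4.35×0.6550/(0.272×26.1))]
= (1/0.6550) ln[3.408 × 0.5987] = 1.527 × ln(2.040) = 1.527 × 0.7131 = 1.089 d.
L(t_c) = L₀ e^(−k_d t_c) = 26.1 × 0.7437 = 19.41 mg/L, and at the critical point k_a D_c = k_d L, so D_c = (0.272/0.927) × 19.41 = 5.695 mg/L.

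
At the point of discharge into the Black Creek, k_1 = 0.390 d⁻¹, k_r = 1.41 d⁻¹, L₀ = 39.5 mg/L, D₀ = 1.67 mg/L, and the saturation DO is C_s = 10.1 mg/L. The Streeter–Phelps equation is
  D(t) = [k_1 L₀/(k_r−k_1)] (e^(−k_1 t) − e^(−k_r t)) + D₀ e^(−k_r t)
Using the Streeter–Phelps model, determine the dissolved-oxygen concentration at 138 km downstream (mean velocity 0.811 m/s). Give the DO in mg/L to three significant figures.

DO ≈ 3.93 mg/L

Travel time t = x/v = 138 km / (0.811 m/s) = 138000 m / 0.811 m/s = 170200 s = 1.969 d.
k_1 L₀/(k_r−k_1) = 0.390×39.5/(1.41−0.390) = 15.41/1.020 = 15.10 mg/L.
e^(−k_1 t) = e^(−0.390×1.969) = 0.4639; e^(−k_r t) = e^(−1.41×1.969) = 0.06223.
D = 15.10 × (0.4639 − 0.06223) + 1.67 × 0.06223 = 6.066 + 0.1039 = 6.170 mg/L.
DO = C_s − D = 10.1 − 6.170 = 3.930 mg/L.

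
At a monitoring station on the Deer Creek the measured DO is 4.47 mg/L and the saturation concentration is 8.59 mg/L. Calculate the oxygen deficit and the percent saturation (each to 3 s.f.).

D = C_s − C = 8.59 − 4.47 = 4.12 mg/L.
% saturation = 4.47/8.59 × 100 = 52.0 %.

D ≈ 4.12 mg/L; 52.0 % saturation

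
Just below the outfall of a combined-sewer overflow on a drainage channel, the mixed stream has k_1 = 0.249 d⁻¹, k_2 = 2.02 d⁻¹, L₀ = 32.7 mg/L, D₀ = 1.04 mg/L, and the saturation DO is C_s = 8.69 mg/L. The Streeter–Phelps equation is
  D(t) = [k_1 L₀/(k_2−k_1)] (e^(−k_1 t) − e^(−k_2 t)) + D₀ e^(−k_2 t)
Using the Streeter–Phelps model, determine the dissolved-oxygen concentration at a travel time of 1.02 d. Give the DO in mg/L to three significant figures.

k_1 L₀/(k_2−k_1) = 0.249×32.7/(2.02−0.249) = 8.142/1.771 = 4.598 mg/L.
e^(−k_1 t) = e^(−0.249×1.020) = 0.7757; e^(−k_2 t) = e^(−2.02×1.020) = 0.1274.
D = 4.598 × (0.7757 − 0.1274) + 1.04 × 0.1274 = 2.981 + 0.1325 = 3.113 mg/L.
DO = C_s − D = 8.69 − 3.113 = 5.577 mg/L.

DO ≈ 5.58 mg/L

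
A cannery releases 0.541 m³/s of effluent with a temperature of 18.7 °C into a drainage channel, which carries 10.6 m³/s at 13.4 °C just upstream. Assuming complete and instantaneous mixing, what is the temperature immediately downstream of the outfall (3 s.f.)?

Flow-weighted mixing: C = (Q_r C_r + Q_w C_w)/(Q_r + Q_w)
= (10.6×13.4 + 0.541×18.7)/(10.6 + 0.541) = 152.2/11.14 = 13.66 °C.

13.7 °C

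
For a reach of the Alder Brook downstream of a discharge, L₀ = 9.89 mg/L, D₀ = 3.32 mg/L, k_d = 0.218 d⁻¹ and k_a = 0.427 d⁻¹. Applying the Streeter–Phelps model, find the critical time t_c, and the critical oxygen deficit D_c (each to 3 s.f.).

t_c ≈ 1.36 d; D_c ≈ 3.75 mg/L

At the critical point dD/dt = 0, so k_d L₀ e^(−k_d t) = k_a D. Substituting D(t) from the Streeter–Phelps equation and solving for t gives
t_c = ln[(k_a/k_d)(1 − D₀(k_a−k_d)/(k_d L₀))] / (k_a−k_d).
Here k_a−k_d = 0.2090 d⁻¹ and 1 − D₀(k_a−k_d)/(k_d L₀) = 1 − 3.32×0.2090/(0.218×9.89) = 0.6782, so
t_c = ln(1.959 × 0.6782) / 0.2090 = 0.2839 / 0.2090 = 1.358 d.
L(t_c) = L₀ e^(−k_d t_c) = 9.89 × 0.7437 = 7.355 mg/L, and at the critical point k_a D_c = k_d L, so D_c = (0.218/0.427) × 7.355 = 3.755 mg/L.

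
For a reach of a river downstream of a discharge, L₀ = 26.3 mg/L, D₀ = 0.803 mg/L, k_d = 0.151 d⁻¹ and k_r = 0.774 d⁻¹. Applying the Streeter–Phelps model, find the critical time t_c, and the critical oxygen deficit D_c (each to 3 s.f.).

t_c ≈ 2.41 d; D_c ≈ 3.57 mg/L

At the critical point dD/dt = 0, so k_d L₀ e^(−k_d t) = k_r D. Substituting D(t) from the Streeter–Phelps equation and solving for t gives
t_c = ln[(k_r/k_d)(1 − D₀(k_r−k_d)/(k_d L₀))] / (k_r−k_d).
Here k_r−k_d = 0.6230 d⁻¹ and 1 − D₀(k_r−k_d)/(k_d L₀) = 1 − 0.803×0.6230/(0.151×26.3) = 0.8740, so
t_c = ln(5.126 × 0.8740) / 0.6230 = 1.500 / 0.6230 = 2.407 d.
D_c = (k_d/k_r) L₀ e^(−k_d t_c) = (0.151/0.774) × 26.3 × e^(−0.151×2.407) = 0.1951 × 26.3 × 0.6953 = 3.567 mg/L.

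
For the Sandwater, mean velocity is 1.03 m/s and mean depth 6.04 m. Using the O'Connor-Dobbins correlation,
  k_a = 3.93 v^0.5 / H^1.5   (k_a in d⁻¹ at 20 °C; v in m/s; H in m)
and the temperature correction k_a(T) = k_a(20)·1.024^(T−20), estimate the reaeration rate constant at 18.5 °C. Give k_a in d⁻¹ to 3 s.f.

k_a(20) = 3.93 × 1.03^0.5 / 6.04^1.5 = 3.93 × 1.015 / 14.84 = 0.2687 d⁻¹.
k_a(18.5) = 0.2687 × 1.024^(18.5−20) = 0.2687 × 0.9651 = 0.2593 d⁻¹.

k_a ≈ 0.259 d⁻¹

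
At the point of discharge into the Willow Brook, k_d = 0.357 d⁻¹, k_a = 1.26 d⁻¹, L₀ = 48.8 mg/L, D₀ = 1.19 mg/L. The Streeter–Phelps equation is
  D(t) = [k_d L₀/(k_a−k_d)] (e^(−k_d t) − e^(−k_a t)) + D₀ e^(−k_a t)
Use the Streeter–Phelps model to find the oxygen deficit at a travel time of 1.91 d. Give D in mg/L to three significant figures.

D ≈ 8.12 mg/L

k_d L₀/(k_a−k_d) = 0.357×48.8/(1.26−0.357) = 17.42/0.9030 = 19.29 mg/L.
e^(−k_d t) = e^(−0.357×1.910) = 0.5057; e^(−k_a t) = e^(−1.26×1.910) = 0.09012.
D = 19.29 × (0.5057 − 0.09012) + 1.19 × 0.09012 = 8.017 + 0.1072 = 8.124 mg/L.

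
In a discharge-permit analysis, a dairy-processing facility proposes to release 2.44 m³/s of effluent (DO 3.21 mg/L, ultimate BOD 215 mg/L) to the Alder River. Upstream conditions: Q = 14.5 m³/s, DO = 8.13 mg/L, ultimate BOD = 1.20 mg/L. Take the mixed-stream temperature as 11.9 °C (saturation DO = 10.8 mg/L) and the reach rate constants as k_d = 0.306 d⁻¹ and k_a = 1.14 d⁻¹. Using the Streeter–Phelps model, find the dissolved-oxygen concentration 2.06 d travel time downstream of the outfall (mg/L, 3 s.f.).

Mixed DO = (14.5×8.13 + 2.44×3.21)/(14.5+2.44) = 125.7/16.94 = 7.421 mg/L.
Mixed L₀ = (14.5×1.20 + 2.44×215)/(16.94) = 542.0/16.94 = 32.00 mg/L.
Initial deficit D₀ = C_s − DO₀ = 10.8 − 7.421 = 3.379 mg/L.
D(2.06) = [0.306×32.00/(1.14−0.306)](e^(−0.306×2.06) − e^(−1.14×2.06)) + 3.379 e^(−1.14×2.06)
= 11.74 × (0.5324 − 0.09552) + 3.379 × 0.09552 = 5.451 mg/L.
DO = 10.8 − 5.451 = 5.349 mg/L.

DO ≈ 5.35 mg/L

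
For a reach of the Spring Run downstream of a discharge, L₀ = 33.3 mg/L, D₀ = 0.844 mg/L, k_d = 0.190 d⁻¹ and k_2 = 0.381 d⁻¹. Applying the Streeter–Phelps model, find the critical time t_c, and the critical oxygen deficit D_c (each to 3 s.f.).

At the critical point dD/dt = 0, so k_d L₀ e^(−k_d t) = k_2 D. Substituting D(t) from the Streeter–Phelps equation and solving for t gives
t_c = ln[(k_2/k_d)(1 − D₀(k_2−k_d)/(k_d L₀))] / (k_2−k_d).
Here k_2−k_d = 0.1910 d⁻¹ and 1 − D₀(k_2−k_d)/(k_d L₀) = 1 − 0.844×0.1910/(0.190×33.3) = 0.9745, so
t_c = ln(2.005 × 0.9745) / 0.1910 = 0.6700 / 0.1910 = 3.508 d.
D_c = (k_d/k_2) L₀ e^(−k_d t_c) = (0.190/0.381) × 33.3 × e^(−0.190×3.508) = 0.4987 × 33.3 × 0.5135 = 8.528 mg/L.

t_c ≈ 3.51 d; D_c ≈ 8.53 mg/L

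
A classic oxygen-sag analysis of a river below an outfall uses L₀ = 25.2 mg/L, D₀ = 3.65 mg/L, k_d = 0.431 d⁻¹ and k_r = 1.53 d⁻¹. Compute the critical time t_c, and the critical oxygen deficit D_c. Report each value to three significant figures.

t_c ≈ 0.733 d; D_c ≈ 5.18 mg/L

At the critical point dD/dt = 0, so k_d L₀ e^(−k_d t) = k_r D. Substituting D(t) from the Streeter–Phelps equation and solving for t gives
t_c = ln[(k_r/k_d)(1 − D₀(k_r−k_d)/(k_d L₀))] / (k_r−k_d).
Here k_r−k_d = 1.099 d⁻¹ and 1 − D₀(k_r−k_d)/(k_d L₀) = 1 − 3.65×1.099/(0.431×25.2) = 0.6307, so
t_c = ln(3.550 × 0.6307) / 1.099 = 0.8059 / 1.099 = 0.7333 d.
D_c = (k_d/k_r) L₀ e^(−k_d t_c) = (0.431/1.53) × 25.2 × e^(−0.431×0.7333) = 0.2817 × 25.2 × 0.7290 = 5.175 mg/L.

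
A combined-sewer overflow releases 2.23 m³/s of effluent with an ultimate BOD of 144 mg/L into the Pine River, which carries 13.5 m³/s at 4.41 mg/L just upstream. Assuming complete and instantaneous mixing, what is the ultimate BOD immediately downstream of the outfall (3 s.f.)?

Flow-weighted mixing: C = (Q_r C_r + Q_w C_w)/(Q_r + Q_w)
= (13.5×4.41 + 2.23×144)/(13.5 + 2.23) = 380.7/15.73 = 24.20 mg/L.

24.2 mg/L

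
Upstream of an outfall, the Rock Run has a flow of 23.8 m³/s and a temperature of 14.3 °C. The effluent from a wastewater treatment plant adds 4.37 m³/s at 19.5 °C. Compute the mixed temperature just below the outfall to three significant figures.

Flow-weighted mixing: C = (Q_r C_r + Q_w C_w)/(Q_r + Q_w)
= (23.8×14.3 + 4.37×19.5)/(23.8 + 4.37) = 425.6/28.17 = 15.11 °C.

15.1 °C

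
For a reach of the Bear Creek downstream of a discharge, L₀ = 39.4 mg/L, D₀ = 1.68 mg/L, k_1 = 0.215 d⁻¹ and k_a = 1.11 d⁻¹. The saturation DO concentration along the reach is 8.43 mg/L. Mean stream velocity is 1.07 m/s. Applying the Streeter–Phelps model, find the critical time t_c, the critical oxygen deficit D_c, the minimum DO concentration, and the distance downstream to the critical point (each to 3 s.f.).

At the critical point dD/dt = 0, so k_1 L₀ e^(−k_1 t) = k_a D. Substituting D(t) from the Streeter–Phelps equation and solving for t gives
t_c = ln[(k_a/k_1)(1 − D₀(k_a−k_1)/(k_1 L₀))] / (k_a−k_1).
Here k_a−k_1 = 0.8950 d⁻¹ and 1 − D₀(k_a−k_1)/(k_1 L₀) = 1 − 1.68×0.8950/(0.215×39.4) = 0.8225, so
t_c = ln(5.163 × 0.8225) / 0.8950 = 1.446 / 0.8950 = 1.616 d.
D_c = (k_1/k_a) L₀ e^(−k_1 t_c) = (0.215/1.11) × 39.4 × e^(−0.215×1.616) = 0.1937 × 39.4 × 0.7065 = 5.392 mg/L.
Minimum DO = C_s − D_c = 8.43 − 5.392 = 3.038 mg/L.
x_c = v t_c = 1.07 m/s × 1.616 d × 86400 s/d = 149400 m ≈ 149 km.

t_c ≈ 1.62 d; D_c ≈ 5.39 mg/L; min DO ≈ 3.04 mg/L; x_c ≈ 149 km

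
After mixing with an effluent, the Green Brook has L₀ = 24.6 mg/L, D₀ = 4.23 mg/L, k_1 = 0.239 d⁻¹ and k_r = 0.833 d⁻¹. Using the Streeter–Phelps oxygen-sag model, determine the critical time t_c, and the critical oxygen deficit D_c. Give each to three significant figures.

At the critical point dD/dt = 0, so k_1 L₀ e^(−k_1 t) = k_r D. Substituting D(t) from the Streeter–Phelps equation and solving for t gives
t_c = ln[(k_r/k_1)(1 − D₀(k_r−k_1)/(k_1 L₀))] / (k_r−k_1).
Here k_r−k_1 = 0.5940 d⁻¹ and 1 − D₀(k_r−k_1)/(k_1 L₀) = 1 − 4.23×0.5940/(0.239×24.6) = 0.5726, so
t_c = ln(3.485 × 0.5726) / 0.5940 = 0.6911 / 0.5940 = 1.163 d.
D_c = (k_1/k_r) L₀ e^(−k_1 t_c) = (0.239/0.833) × 24.6 × e^(−0.239×1.163) = 0.2869 × 24.6 × 0.7573 = 5.345 mg/L.

t_c ≈ 1.16 d; D_c ≈ 5.34 mg/L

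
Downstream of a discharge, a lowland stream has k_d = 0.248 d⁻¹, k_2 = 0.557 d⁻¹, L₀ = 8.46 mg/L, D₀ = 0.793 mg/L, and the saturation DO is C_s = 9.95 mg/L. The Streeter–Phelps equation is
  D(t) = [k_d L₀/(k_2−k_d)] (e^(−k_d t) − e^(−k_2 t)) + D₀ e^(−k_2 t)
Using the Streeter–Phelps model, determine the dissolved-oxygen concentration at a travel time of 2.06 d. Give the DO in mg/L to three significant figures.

k_d L₀/(k_2−k_d) = 0.248×8.46/(0.557−0.248) = 2.098/0.3090 = 6.790 mg/L.
e^(−k_d t) = e^(−0.248×2.060) = 0.6000; e^(−k_2 t) = e^(−0.557×2.060) = 0.3175.
D = 6.790 × (0.6000 − 0.3175) + 0.793 × 0.3175 = 1.918 + 0.2517 = 2.170 mg/L.
DO = C_s − D = 9.95 − 2.170 = 7.780 mg/L.

DO ≈ 7.78 mg/L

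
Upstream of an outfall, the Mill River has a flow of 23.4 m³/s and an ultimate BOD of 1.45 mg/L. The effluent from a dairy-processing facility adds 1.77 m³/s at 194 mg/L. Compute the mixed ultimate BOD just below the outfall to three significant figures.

Flow-weighted mixing: C = (Q_r C_r + Q_w C_w)/(Q_r + Q_w)
= (23.4×1.45 + 1.77×194)/(23.4 + 1.77) = 377.3/25.17 = 14.99 mg/L.

15.0 mg/L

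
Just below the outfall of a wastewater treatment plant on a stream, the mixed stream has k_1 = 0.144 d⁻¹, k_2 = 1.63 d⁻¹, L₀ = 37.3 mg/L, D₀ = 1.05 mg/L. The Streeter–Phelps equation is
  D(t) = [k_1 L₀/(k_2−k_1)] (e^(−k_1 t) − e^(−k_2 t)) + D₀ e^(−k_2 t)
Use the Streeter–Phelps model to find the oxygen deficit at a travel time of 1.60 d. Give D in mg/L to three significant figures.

k_1 L₀/(k_2−k_1) = 0.144×37.3/(1.63−0.144) = 5.371/1.486 = 3.615 mg/L.
e^(−k_1 t) = e^(−0.144×1.600) = 0.7942; e^(−k_2 t) = e^(−1.63×1.600) = 0.07368.
D = 3.615 × (0.7942 − 0.07368) + 1.05 × 0.07368 = 2.604 + 0.07737 = 2.682 mg/L.

D ≈ 2.68 mg/L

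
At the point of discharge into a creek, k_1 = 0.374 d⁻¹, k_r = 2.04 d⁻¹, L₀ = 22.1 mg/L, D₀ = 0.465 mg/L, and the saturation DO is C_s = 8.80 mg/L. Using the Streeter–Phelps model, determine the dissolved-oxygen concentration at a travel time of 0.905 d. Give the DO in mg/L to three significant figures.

DO ≈ 5.97 mg/L

k_1 L₀/(k_r−k_1) = 0.374×22.1/(2.04−0.374) = 8.265/1.666 = 4.961 mg/L.
e^(−k_1 t) = e^(−0.374×0.9050) = 0.7129; e^(−k_r t) = e^(−2.04×0.9050) = 0.1578.
D = 4.961 × (0.7129 − 0.1578) + 0.465 × 0.1578 = 2.754 + 0.07339 = 2.827 mg/L.
DO = C_s − D = 8.80 − 2.827 = 5.973 mg/L.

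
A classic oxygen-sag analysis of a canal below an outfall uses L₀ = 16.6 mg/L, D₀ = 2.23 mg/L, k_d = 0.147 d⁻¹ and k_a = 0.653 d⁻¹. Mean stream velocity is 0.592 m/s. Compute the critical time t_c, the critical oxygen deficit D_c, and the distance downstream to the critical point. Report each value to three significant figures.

t_c ≈ 1.72 d; D_c ≈ 2.90 mg/L; x_c ≈ 88.0 km

At the critical point dD/dt = 0, so k_d L₀ e^(−k_d t) = k_a D. Substituting D(t) from the Streeter–Phelps equation and solving for t gives
t_c = ln[(k_a/k_d)(1 − D₀(k_a−k_d)/(k_d L₀))] / (k_a−k_d).
Here k_a−k_d = 0.5060 d⁻¹ and 1 − D₀(k_a−k_d)/(k_d L₀) = 1 − 2.23×0.5060/(0.147×16.6) = 0.5376, so
t_c = ln(4.442 × 0.5376) / 0.5060 = 0.8705 / 0.5060 = 1.720 d.
D_c = (k_d/k_a) L₀ e^(−k_d t_c) = (0.147/0.653) × 16.6 × e^(−0.147×1.720) = 0.2251 × 16.6 × 0.7766 = 2.902 mg/L.
x_c = v t_c = 0.592 m/s × 1.720 d × 86400 s/d = 87990 m ≈ 88.0 km.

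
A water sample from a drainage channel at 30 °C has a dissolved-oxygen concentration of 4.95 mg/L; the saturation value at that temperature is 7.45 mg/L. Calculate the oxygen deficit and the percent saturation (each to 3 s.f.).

D = C_s − C = 7.45 − 4.95 = 2.50 mg/L.
% saturation = 4.95/7.45 × 100 = 66.4 %.

D ≈ 2.50 mg/L; 66.4 % saturation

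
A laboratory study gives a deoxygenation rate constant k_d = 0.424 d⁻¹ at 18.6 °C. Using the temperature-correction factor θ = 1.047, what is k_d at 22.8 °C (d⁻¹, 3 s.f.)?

k_d ≈ 0.514 d⁻¹

k_d(T₂) = k_d(T₁) · θ^(T₂−T₁) = 0.424 × 1.047^(22.8−18.6)
= 0.424 × 1.047^4.20 = 0.424 × 1.213 = 0.5142 d⁻¹.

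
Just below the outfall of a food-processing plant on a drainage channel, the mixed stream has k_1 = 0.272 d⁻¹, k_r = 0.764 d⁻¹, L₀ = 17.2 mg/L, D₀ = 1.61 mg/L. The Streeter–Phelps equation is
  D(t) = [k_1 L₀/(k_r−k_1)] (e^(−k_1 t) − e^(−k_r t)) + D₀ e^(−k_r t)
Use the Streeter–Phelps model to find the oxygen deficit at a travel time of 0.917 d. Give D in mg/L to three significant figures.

D ≈ 3.49 mg/L

k_1 L₀/(k_r−k_1) = 0.272×17.2/(0.764−0.272) = 4.678/0.4920 = 9.509 mg/L.
e^(−k_1 t) = e^(−0.272×0.9170) = 0.7792; e^(−k_r t) = e^(−0.764×0.9170) = 0.4963.
D = 9.509 × (0.7792 − 0.4963) + 1.61 × 0.4963 = 2.691 + 0.7990 = 3.490 mg/L.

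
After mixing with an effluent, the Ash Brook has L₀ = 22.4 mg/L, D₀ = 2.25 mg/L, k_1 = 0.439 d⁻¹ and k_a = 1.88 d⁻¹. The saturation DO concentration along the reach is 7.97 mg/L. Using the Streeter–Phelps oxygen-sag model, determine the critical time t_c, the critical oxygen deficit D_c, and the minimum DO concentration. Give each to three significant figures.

t_c ≈ 0.732 d; D_c ≈ 3.79 mg/L; min DO ≈ 4.18 mg/L

t_c = [1/(k_a−k_1)] ln[(k_a/k_1)(1 − D₀(k_a−k_1)/(k_1 L₀))]
= [1/(1.88−0.439)] ln[(1.88/0.439)(1 − 2.25×1.441/(0.439×22.4))]
= (1/1.441) ln[4.282 × 0.6703] = 0.6940 × ln(2.870) = 0.6940 × 1.054 = 0.7318 d.
D_c = (k_1/k_a) L₀ e^(−k_1 t_c) = (0.439/1.88) × 22.4 × e^(−0.439×0.7318) = 0.2335 × 22.4 × 0.7252 = 3.793 mg/L.
Minimum DO = C_s − D_c = 7.97 − 3.793 = 4.177 mg/L.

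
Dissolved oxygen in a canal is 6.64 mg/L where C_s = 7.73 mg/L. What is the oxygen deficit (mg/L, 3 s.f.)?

D = C_s − C = 7.73 − 6.64 = 1.09 mg/L.

D ≈ 1.09 mg/L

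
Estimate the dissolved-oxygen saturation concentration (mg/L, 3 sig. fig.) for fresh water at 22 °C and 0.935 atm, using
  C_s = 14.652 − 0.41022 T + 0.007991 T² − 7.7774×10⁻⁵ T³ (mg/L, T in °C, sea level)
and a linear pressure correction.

C_s ≈ 8.10 mg/L

At sea level: C_s = 14.652 − 0.41022×22 + 0.007991×22² − 7.7774×10⁻⁵×22³ = 8.667 mg/L.
Pressure correction: C_s' = 8.667 × 0.935 = 8.103 mg/L.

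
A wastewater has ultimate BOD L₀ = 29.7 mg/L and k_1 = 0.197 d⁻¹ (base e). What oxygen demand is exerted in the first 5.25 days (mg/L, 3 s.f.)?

y ≈ 19.1 mg/L

y_t = L₀(1 − e^(−k_1 t)) = 29.7 × (1 − e^(−0.197×5.25))
= 29.7 × (1 − 0.3555) = 29.7 × 0.6445 = 19.14 mg/L.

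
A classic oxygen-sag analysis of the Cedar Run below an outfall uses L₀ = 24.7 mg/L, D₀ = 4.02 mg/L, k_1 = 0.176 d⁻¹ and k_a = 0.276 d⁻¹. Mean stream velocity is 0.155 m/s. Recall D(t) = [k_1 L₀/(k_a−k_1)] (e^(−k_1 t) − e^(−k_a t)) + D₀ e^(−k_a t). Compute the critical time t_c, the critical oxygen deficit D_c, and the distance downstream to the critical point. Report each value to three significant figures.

At the critical point dD/dt = 0, so k_1 L₀ e^(−k_1 t) = k_a D. Substituting D(t) from the Streeter–Phelps equation and solving for t gives
t_c = ln[(k_a/k_1)(1 − D₀(k_a−k_1)/(k_1 L₀))] / (k_a−k_1).
Here k_a−k_1 = 0.1000 d⁻¹ and 1 − D₀(k_a−k_1)/(k_1 L₀) = 1 − 4.02×0.1000/(0.176×24.7) = 0.9075, so
t_c = ln(1.568 × 0.9075) / 0.1000 = 0.3529 / 0.1000 = 3.529 d.
D_c = (k_1/k_a) L₀ e^(−k_1 t_c) = (0.176/0.276) × 24.7 × e^(−0.176×3.529) = 0.6377 × 24.7 × 0.5374 = 8.464 mg/L.
x_c = v t_c = 0.155 m/s × 3.529 d × 86400 s/d = 47260 m ≈ 47.3 km.

t_c ≈ 3.53 d; D_c ≈ 8.46 mg/L; x_c ≈ 47.3 km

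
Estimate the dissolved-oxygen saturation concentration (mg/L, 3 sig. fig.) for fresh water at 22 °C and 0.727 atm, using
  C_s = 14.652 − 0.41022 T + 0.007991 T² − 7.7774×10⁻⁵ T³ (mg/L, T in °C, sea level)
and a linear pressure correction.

At sea level: C_s = 14.652 − 0.41022×22 + 0.007991×22² − 7.7774×10⁻⁵×22³ = 8.667 mg/L.
Pressure correction: C_s' = 8.667 × 0.727 = 6.301 mg/L.

C_s ≈ 6.30 mg/L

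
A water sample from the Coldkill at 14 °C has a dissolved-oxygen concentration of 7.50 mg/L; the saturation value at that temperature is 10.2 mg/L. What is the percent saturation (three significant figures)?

73.5 % saturation

% saturation = C/C_s × 100 = 7.50/10.2 × 100 = 73.5 %.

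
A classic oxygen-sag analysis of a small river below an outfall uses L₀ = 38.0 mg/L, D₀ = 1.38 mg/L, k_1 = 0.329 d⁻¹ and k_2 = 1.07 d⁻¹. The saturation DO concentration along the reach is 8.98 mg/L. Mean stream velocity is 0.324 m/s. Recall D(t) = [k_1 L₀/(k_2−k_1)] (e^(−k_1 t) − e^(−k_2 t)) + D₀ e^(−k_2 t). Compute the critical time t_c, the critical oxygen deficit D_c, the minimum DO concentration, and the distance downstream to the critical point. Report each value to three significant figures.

At the critical point dD/dt = 0, so k_1 L₀ e^(−k_1 t) = k_2 D. Substituting D(t) from the Streeter–Phelps equation and solving for t gives
t_c = ln[(k_2/k_1)(1 − D₀(k_2−k_1)/(k_1 L₀))] / (k_2−k_1).
Here k_2−k_1 = 0.7410 d⁻¹ and 1 − D₀(k_2−k_1)/(k_1 L₀) = 1 − 1.38×0.7410/(0.329×38.0) = 0.9182, so
t_c = ln(3.252 × 0.9182) / 0.7410 = 1.094 / 0.7410 = 1.476 d.
D_c = (k_1/k_2) L₀ e^(−k_1 t_c) = (0.329/1.07) × 38.0 × e^(−0.329×1.476) = 0.3075 × 38.0 × 0.6152 = 7.189 mg/L.
Minimum DO = C_s − D_c = 8.98 − 7.189 = 1.791 mg/L.
x_c = v t_c = 0.324 m/s × 1.476 d × 86400 s/d = 41330 m ≈ 41.3 km.

t_c ≈ 1.48 d; D_c ≈ 7.19 mg/L; min DO ≈ 1.79 mg/L; x_c ≈ 41.3 km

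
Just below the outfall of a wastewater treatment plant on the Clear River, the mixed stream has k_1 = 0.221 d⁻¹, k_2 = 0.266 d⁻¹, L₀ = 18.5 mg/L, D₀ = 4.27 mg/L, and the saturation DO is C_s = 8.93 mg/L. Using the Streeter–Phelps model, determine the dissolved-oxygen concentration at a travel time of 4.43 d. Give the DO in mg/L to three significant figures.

DO ≈ 1.45 mg/L

k_1 L₀/(k_2−k_1) = 0.221×18.5/(0.266−0.221) = 4.088/0.04500 = 90.86 mg/L.
e^(−k_1 t) = e^(−0.221×4.430) = 0.3757; e^(−k_2 t) = e^(−0.266×4.430) = 0.3078.
D = 90.86 × (0.3757 − 0.3078) + 4.27 × 0.3078 = 6.169 + 1.314 = 7.483 mg/L.
DO = C_s − D = 8.93 − 7.483 = 1.447 mg/L.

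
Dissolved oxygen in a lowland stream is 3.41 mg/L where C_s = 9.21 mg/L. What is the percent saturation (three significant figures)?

37.0 % saturation

% saturation = C/C_s × 100 = 3.41/9.21 × 100 = 37.0 %.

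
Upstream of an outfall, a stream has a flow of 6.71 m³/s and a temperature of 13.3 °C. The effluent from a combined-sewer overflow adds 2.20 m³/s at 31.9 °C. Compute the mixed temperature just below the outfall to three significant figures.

Flow-weighted mixing: C = (Q_r C_r + Q_w C_w)/(Q_r + Q_w)
= (6.71×13.3 + 2.20×31.9)/(6.71 + 2.20) = 159.4/8.910 = 17.89 °C.

17.9 °C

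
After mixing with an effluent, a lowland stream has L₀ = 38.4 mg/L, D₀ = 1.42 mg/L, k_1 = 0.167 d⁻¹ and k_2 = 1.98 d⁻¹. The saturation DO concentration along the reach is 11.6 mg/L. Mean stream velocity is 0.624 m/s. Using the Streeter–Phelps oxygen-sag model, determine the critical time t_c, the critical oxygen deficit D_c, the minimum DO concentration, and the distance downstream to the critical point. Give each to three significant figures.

At the critical point dD/dt = 0, so k_1 L₀ e^(−k_1 t) = k_2 D. Substituting D(t) from the Streeter–Phelps equation and solving for t gives
t_c = ln[(k_2/k_1)(1 − D₀(k_2−k_1)/(k_1 L₀))] / (k_2−k_1).
Here k_2−k_1 = 1.813 d⁻¹ and 1 − D₀(k_2−k_1)/(k_1 L₀) = 1 − 1.42×1.813/(0.167×38.4) = 0.5985, so
t_c = ln(11.86 × 0.5985) / 1.813 = 1.960 / 1.813 = 1.081 d.
D_c = (k_1/k_2) L₀ e^(−k_1 t_c) = (0.167/1.98) × 38.4 × e^(−0.167×1.081) = 0.08434 × 38.4 × 0.8348 = 2.704 mg/L.
Minimum DO = C_s − D_c = 11.6 − 2.704 = 8.896 mg/L.
x_c = v t_c = 0.624 m/s × 1.081 d × 86400 s/d = 58270 m ≈ 58.3 km.

t_c ≈ 1.08 d; D_c ≈ 2.70 mg/L; min DO ≈ 8.90 mg/L; x_c ≈ 58.3 km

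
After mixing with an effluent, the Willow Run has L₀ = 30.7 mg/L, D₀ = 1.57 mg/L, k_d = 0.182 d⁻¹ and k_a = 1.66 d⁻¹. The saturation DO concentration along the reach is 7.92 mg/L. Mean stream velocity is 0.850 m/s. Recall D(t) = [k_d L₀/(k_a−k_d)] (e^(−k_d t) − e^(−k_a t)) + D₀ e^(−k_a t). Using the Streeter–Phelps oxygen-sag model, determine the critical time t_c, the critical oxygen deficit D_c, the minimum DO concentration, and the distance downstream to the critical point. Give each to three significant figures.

t_c ≈ 1.13 d; D_c ≈ 2.74 mg/L; min DO ≈ 5.18 mg/L; x_c ≈ 83.2 km

At the critical point dD/dt = 0, so k_d L₀ e^(−k_d t) = k_a D. Substituting D(t) from the Streeter–Phelps equation and solving for t gives
t_c = ln[(k_a/k_d)(1 − D₀(k_a−k_d)/(k_d L₀))] / (k_a−k_d).
Here k_a−k_d = 1.478 d⁻¹ and 1 − D₀(k_a−k_d)/(k_d L₀) = 1 − 1.57×1.478/(0.182×30.7) = 0.5847, so
t_c = ln(9.121 × 0.5847) / 1.478 = 1.674 / 1.478 = 1.133 d.
L(t_c) = L₀ e^(−k_d t_c) = 30.7 × 0.8137 = 24.98 mg/L, and at the critical point k_a D_c = k_d L, so D_c = (0.182/1.66) × 24.98 = 2.739 mg/L.
Minimum DO = C_s − D_c = 7.92 − 2.739 = 5.181 mg/L.
x_c = v t_c = 0.850 m/s × 1.133 d × 86400 s/d = 83170 m ≈ 83.2 km.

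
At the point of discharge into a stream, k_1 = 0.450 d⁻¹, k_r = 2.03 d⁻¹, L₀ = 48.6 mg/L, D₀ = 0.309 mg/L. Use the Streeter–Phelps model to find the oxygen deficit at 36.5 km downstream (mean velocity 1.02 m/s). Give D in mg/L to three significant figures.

D ≈ 5.65 mg/L

Travel time t = x/v = 36.5 km / (1.02 m/s) = 36500 m / 1.02 m/s = 35780 s = 0.4142 d.
k_1 L₀/(k_r−k_1) = 0.450×48.6/(2.03−0.450) = 21.87/1.580 = 13.84 mg/L.
e^(−k_1 t) = e^(−0.450×0.4142) = 0.8300; e^(−k_r t) = e^(−2.03×0.4142) = 0.4314.
D = 13.84 × (0.8300 − 0.4314) + 0.309 × 0.4314 = 5.517 + 0.1333 = 5.650 mg/L.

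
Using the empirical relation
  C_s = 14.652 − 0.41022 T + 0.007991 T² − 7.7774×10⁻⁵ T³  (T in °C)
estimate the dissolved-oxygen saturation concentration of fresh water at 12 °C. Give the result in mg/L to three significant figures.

C_s ≈ 10.7 mg/L

C_s = 14.652 − 0.41022×12 + 0.007991×12² − 7.7774×10⁻⁵×12³ = 10.75 mg/L.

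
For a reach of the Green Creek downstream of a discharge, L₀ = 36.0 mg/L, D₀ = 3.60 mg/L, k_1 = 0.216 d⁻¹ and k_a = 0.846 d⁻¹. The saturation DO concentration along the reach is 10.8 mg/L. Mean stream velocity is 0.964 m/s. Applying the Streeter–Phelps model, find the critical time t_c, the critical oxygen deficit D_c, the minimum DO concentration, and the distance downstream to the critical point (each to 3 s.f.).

t_c ≈ 1.62 d; D_c ≈ 6.48 mg/L; min DO ≈ 4.32 mg/L; x_c ≈ 135 km

With k_a/k_1 = 3.917 and 1 − D₀(k_a−k_1)/(k_1 L₀) = 0.7083,
t_c = ln(3.917 × 0.7083) / (0.846 − 0.216) = ln(2.774) / 0.6300 = 1.020/0.6300 = 1.620 d.
L(t_c) = L₀ e^(−k_1 t_c) = 36.0 × 0.7048 = 25.37 mg/L, and at the critical point k_a D_c = k_1 L, so D_c = (0.216/0.846) × 25.37 = 6.478 mg/L.
Minimum DO = C_s − D_c = 10.8 − 6.478 = 4.322 mg/L.
x_c = v t_c = 0.964 m/s × 1.620 d × 86400 s/d = 134900 m ≈ 135 km.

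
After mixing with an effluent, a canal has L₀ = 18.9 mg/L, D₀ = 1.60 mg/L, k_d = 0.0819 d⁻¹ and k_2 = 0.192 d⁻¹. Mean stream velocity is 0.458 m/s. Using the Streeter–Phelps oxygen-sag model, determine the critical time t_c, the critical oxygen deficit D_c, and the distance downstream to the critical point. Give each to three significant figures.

t_c ≈ 6.64 d; D_c ≈ 4.68 mg/L; x_c ≈ 263 km

With k_2/k_d = 2.344 and 1 − D₀(k_2−k_d)/(k_d L₀) = 0.8862,
t_c = ln(2.344 × 0.8862) / (0.192 − 0.0819) = ln(2.078) / 0.1101 = 0.7312/0.1101 = 6.641 d.
D_c = (k_d/k_2) L₀ e^(−k_d t_c) = (0.0819/0.192) × 18.9 × e^(−0.0819×6.641) = 0.4266 × 18.9 × 0.5805 = 4.680 mg/L.
x_c = v t_c = 0.458 m/s × 6.641 d × 86400 s/d = 262800 m ≈ 263 km.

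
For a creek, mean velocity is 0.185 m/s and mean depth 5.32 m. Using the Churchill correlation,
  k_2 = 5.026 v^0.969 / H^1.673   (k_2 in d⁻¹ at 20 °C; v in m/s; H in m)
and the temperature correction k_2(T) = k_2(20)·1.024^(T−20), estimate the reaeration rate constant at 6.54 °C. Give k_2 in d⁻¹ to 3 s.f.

k_2 ≈ 0.0435 d⁻¹

k_2(20) = 5.026 × 0.185^0.969 / 5.32^1.673 = 5.026 × 0.1949 / 16.39 = 0.05979 d⁻¹.
k_2(6.54) = 0.05979 × 1.024^(6.54−20) = 0.05979 × 0.7267 = 0.04345 d⁻¹.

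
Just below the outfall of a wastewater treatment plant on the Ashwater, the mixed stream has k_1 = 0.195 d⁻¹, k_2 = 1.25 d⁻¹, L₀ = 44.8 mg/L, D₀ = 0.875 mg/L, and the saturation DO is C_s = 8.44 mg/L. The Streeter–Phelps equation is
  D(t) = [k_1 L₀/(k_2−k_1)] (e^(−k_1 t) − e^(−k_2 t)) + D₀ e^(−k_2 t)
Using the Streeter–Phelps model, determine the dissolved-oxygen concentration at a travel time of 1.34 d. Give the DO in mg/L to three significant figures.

DO ≈ 3.45 mg/L

k_1 L₀/(k_2−k_1) = 0.195×44.8/(1.25−0.195) = 8.736/1.055 = 8.281 mg/L.
e^(−k_1 t) = e^(−0.195×1.340) = 0.7700; e^(−k_2 t) = e^(−1.25×1.340) = 0.1873.
D = 8.281 × (0.7700 − 0.1873) + 0.875 × 0.1873 = 4.825 + 0.1639 = 4.989 mg/L.
DO = C_s − D = 8.44 − 4.989 = 3.451 mg/L.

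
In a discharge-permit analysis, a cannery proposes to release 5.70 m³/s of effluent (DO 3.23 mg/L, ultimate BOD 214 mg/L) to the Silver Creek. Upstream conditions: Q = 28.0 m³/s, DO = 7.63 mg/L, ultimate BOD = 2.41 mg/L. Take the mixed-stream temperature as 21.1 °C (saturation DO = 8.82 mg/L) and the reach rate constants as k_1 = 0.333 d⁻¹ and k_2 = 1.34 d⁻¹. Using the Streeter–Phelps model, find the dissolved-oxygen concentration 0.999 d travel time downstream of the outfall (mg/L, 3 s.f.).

DO ≈ 2.57 mg/L

Mixed DO = (28.0×7.63 + 5.70×3.23)/(28.0+5.70) = 232.1/33.70 = 6.886 mg/L.
Mixed L₀ = (28.0×2.41 + 5.70×214)/(33.70) = 1287/33.70 = 38.20 mg/L.
Initial deficit D₀ = C_s − DO₀ = 8.82 − 6.886 = 1.934 mg/L.
D(0.999) = [0.333×38.20/(1.34−0.333)](e^(−0.333×0.999) − e^(−1.34×0.999)) + 1.934 e^(−1.34×0.999)
= 12.63 × (0.7170 − 0.2622) + 1.934 × 0.2622 = 6.252 mg/L.
DO = 8.82 − 6.252 = 2.568 mg/L.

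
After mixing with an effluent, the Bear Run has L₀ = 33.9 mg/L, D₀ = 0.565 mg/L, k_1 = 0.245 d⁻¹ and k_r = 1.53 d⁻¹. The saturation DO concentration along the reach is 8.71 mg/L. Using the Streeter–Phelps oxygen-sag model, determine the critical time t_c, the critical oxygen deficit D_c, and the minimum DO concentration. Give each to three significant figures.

With k_r/k_1 = 6.245 and 1 − D₀(k_r−k_1)/(k_1 L₀) = 0.9126,
t_c = ln(6.245 × 0.9126) / (1.53 − 0.245) = ln(5.699) / 1.285 = 1.740/1.285 = 1.354 d.
D_c = (k_1/k_r) L₀ e^(−k_1 t_c) = (0.245/1.53) × 33.9 × e^(−0.245×1.354) = 0.1601 × 33.9 × 0.7176 = 3.896 mg/L.
Minimum DO = C_s − D_c = 8.71 − 3.896 = 4.814 mg/L.

t_c ≈ 1.35 d; D_c ≈ 3.90 mg/L; min DO ≈ 4.81 mg/L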